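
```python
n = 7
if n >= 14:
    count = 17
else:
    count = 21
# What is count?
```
Trace:
  n=7
  n=7, count=21

Final answer: 21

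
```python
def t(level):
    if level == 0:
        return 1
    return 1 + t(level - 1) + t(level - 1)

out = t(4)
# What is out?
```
Call trace (a repeated sub-call is expanded the first time; later identical calls just restate its return value):
t(level=4)
  t(level=3)
    t(level=2)
      t(level=1)
        t(level=0)
        -> return 1
        t(level=0)
        -> return 1
      -> return 3
      t(level=1) -> return 3  (same call as traced above)
    -> return 7
    t(level=2) -> return 7  (same call as traced above)
  -> return 15
  t(level=3) -> return 15  (same call as traced above)
-> return 31

Final answer: 31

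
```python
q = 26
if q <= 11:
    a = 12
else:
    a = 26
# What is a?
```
Trace:
  q=26
  q=26, a=26

Final answer: 26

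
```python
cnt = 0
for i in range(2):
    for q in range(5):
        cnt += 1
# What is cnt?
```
Trace:
  cnt=0
  cnt=1, i=0, q=0
  cnt=2, i=0, q=1
  cnt=3, i=0, q=2
  cnt=4, i=0, q=3
  cnt=5, i=0, q=4
  cnt=6, i=1, q=0
  cnt=7, i=1, q=1
  cnt=8, i=1, q=2
  cnt=9, i=1, q=3
  cnt=10, i=1, q=4

Final answer: 10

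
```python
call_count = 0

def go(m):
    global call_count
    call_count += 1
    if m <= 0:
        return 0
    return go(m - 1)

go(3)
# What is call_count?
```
Call trace:
go(m=3)
  go(m=2)
    go(m=1)
      go(m=0)
      -> return 0
    -> return 0
  -> return 0
-> return 0

call_count is incremented once per call. go is entered once for each m = 3, 2, 1, 0 (the m <= 0 call returns without recursing), i.e. 3 + 1 calls.
call_count = 4

Final answer: 4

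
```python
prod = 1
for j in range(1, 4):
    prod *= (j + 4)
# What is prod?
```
Trace:
  prod=1
  prod=5, j=1
  prod=30, j=2
  prod=210, j=3

Final answer: 210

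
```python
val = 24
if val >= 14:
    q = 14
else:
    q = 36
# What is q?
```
Trace:
  val=24
  val=24, q=14

Final answer: 14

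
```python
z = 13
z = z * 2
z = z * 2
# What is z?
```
Trace:
  z=13
  z=26
  z=52

Final answer: 52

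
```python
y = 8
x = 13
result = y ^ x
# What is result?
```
Trace:
  y=8
  y=8, x=13
  y=8, x=13, result=5

Final answer: 5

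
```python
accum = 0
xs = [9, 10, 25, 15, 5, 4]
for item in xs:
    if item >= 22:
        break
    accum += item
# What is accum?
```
Trace:
  accum=0
  accum=9, item=9
  accum=19, item=10
  accum=19, item=25

Final answer: 19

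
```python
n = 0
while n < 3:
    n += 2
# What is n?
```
Trace:
  n=0
  n=2
  n=4

Final answer: 4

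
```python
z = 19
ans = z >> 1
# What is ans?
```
Trace:
  z=19
  z=19, ans=9

Final answer: 9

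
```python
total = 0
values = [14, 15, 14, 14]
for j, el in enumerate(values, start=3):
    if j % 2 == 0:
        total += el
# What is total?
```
Trace:
  total=0
  total=0, j=3, el=14
  total=15, j=4, el=15
  total=15, j=5, el=14
  total=29, j=6, el=14

Final answer: 29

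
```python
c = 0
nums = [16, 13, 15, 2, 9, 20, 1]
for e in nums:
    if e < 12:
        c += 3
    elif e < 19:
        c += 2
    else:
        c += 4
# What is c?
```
Trace:
  c=0
  c=2, e=16
  c=4, e=13
  c=6, e=15
  c=9, e=2
  c=12, e=9
  c=16, e=20
  c=19, e=1

Final answer: 19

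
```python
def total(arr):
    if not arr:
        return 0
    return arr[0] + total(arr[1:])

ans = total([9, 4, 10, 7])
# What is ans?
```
Call trace:
total(arr=[9, 4, 10, 7])
  total(arr=[4, 10, 7])
    total(arr=[10, 7])
      total(arr=[7])
        total(arr=[])
        -> return 0
      -> return 7
    -> return 17
  -> return 21
-> return 30

Final answer: 30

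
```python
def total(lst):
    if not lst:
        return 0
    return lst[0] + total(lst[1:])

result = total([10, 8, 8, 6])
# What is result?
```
Call trace:
total(lst=[10, 8, 8, 6])
  total(lst=[8, 8, 6])
    total(lst=[8, 6])
      total(lst=[6])
        total(lst=[])
        -> return 0
      -> return 6
    -> return 14
  -> return 22
-> return 32

Final answer: 32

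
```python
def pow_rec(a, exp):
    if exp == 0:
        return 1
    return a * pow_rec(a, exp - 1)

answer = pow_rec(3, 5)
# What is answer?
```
Call trace:
pow_rec(a=3, exp=5)
  pow_rec(a=3, exp=4)
    pow_rec(a=3, exp=3)
      pow_rec(a=3, exp=2)
        pow_rec(a=3, exp=1)
          pow_rec(a=3, exp=0)
          -> return 1
        -> return 3
      -> return 9
    -> return 27
  -> return 81
-> return 243

Final answer: 243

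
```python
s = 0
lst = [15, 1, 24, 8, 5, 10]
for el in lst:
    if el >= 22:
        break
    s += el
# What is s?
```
Trace:
  s=0
  s=15, el=15
  s=16, el=1
  s=16, el=24

Final answer: 16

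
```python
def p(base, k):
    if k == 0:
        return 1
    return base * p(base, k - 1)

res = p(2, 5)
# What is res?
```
Call trace:
p(base=2, k=5)
  p(base=2, k=4)
    p(base=2, k=3)
      p(base=2, k=2)
        p(base=2, k=1)
          p(base=2, k=0)
          -> return 1
        -> return 2
      -> return 4
    -> return 8
  -> return 16
-> return 32

Final answer: 32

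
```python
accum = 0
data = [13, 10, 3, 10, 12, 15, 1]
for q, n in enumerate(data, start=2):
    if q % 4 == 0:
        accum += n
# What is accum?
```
Trace:
  accum=0
  accum=0, q=2, n=13
  accum=0, q=3, n=10
  accum=3, q=4, n=3
  accum=3, q=5, n=10
  accum=3, q=6, n=12
  accum=3, q=7, n=15
  accum=4, q=8, n=1

Final answer: 4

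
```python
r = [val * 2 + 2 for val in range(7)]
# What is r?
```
Trace:
  val=0
  val=1
  val=2
  val=3
  val=4
  val=5
  val=6
  r=[2, 4, 6, 8, 10, 12, 14]

Final answer: [2, 4, 6, 8, 10, 12, 14]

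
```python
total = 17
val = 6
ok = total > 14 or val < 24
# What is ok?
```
Trace:
  total=17
  total=17, val=6
  total=17, val=6, ok=True

Final answer: True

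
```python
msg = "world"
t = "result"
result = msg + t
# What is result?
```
Trace:
  msg='world'
  msg='world', t='result'
  msg='world', t='result', result='worldresult'

Final answer: 'worldresult'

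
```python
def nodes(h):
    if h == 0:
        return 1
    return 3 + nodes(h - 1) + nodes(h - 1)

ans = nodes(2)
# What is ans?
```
Call trace (a repeated sub-call is expanded the first time; later identical calls just restate its return value):
nodes(h=2)
  nodes(h=1)
    nodes(h=0)
    -> return 1
    nodes(h=0)
    -> return 1
  -> return 5
  nodes(h=1) -> return 5  (same call as traced above)
-> return 13

Final answer: 13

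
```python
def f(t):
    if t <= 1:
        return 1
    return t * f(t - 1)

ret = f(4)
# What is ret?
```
Call trace:
f(t=4)
  f(t=3)
    f(t=2)
      f(t=1)
      -> return 1
    -> return 2
  -> return 6
-> return 24

Final answer: 24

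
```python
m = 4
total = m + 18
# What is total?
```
Trace:
  m=4
  m=4, total=22

Final answer: 22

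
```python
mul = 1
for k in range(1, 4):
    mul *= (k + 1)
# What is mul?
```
Trace:
  mul=1
  mul=2, k=1
  mul=6, k=2
  mul=24, k=3

Final answer: 24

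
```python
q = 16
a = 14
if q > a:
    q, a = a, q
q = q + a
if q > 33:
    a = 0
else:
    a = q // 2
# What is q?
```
Trace:
  q=16
  q=16, a=14
  q=14, a=16
  q=30, a=16
  q=30, a=15

Final answer: 30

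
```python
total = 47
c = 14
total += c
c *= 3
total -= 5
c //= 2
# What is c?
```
Trace:
  total=47
  total=47, c=14
  total=61, c=14
  total=61, c=42
  total=56, c=42
  total=56, c=21

Final answer: 21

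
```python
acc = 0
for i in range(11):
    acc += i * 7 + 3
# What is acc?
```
Trace:
  acc=0
  acc=3, i=0
  acc=13, i=1
  acc=30, i=2
  acc=54, i=3
  acc=85, i=4
  acc=123, i=5
  acc=168, i=6
  acc=220, i=7
  acc=279, i=8
  acc=345, i=9
  acc=418, i=10

Final answer: 418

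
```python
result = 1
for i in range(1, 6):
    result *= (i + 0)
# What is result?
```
Trace:
  result=1
  result=1, i=1
  result=2, i=2
  result=6, i=3
  result=24, i=4
  result=120, i=5

Final answer: 120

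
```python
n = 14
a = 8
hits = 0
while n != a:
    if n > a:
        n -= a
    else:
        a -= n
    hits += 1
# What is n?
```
Trace:
  n=14
  n=14, a=8
  n=14, a=8, hits=0
  n=6, a=8, hits=1
  n=6, a=2, hits=2
  n=4, a=2, hits=3
  n=2, a=2, hits=4

Final answer: 2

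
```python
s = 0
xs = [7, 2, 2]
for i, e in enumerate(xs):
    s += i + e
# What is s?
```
Trace:
  s=0
  s=7, i=0, e=7
  s=10, i=1, e=2
  s=14, i=2, e=2

Final answer: 14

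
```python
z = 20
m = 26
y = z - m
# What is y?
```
Trace:
  z=20
  z=20, m=26
  z=20, m=26, y=-6

Final answer: -6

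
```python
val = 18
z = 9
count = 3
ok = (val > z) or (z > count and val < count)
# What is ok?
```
Trace:
  val=18
  val=18, z=9
  val=18, z=9, count=3
  val=18, z=9, count=3, ok=True

Final answer: True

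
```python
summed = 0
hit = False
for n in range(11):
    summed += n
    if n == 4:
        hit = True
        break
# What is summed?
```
Trace:
  summed=0
  summed=0, hit=False
  summed=0, hit=False, n=0
  summed=1, hit=False, n=1
  summed=3, hit=False, n=2
  summed=6, hit=False, n=3
  summed=10, hit=True, n=4

Final answer: 10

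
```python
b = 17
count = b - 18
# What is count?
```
Trace:
  b=17
  b=17, count=-1

Final answer: -1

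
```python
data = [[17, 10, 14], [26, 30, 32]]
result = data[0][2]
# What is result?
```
Trace:
  data=[[17, 10, 14], [26, 30, 32]]
  data=[[17, 10, 14], [26, 30, 32]], result=14

Final answer: 14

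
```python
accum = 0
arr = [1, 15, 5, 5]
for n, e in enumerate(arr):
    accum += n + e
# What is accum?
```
Trace:
  accum=0
  accum=1, n=0, e=1
  accum=17, n=1, e=15
  accum=24, n=2, e=5
  accum=32, n=3, e=5

Final answer: 32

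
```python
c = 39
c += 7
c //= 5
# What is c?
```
Trace:
  c=39
  c=46
  c=9

Final answer: 9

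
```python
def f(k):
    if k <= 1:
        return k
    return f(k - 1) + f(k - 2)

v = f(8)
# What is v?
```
Call trace (a repeated sub-call is expanded the first time; later identical calls just restate its return value):
f(k=8)
  f(k=7)
    f(k=6)
      f(k=5)
        f(k=4)
          f(k=3)
            f(k=2)
              f(k=1)
              -> return 1
              f(k=0)
              -> return 0
            -> return 1
            f(k=1)
            -> return 1
          -> return 2
          f(k=2) -> return 1  (same call as traced above)
        -> return 3
        f(k=3) -> return 2  (same call as traced above)
      -> return 5
      f(k=4) -> return 3  (same call as traced above)
    -> return 8
    f(k=5) -> return 5  (same call as traced above)
  -> return 13
  f(k=6) -> return 8  (same call as traced above)
-> return 21

Final answer: 21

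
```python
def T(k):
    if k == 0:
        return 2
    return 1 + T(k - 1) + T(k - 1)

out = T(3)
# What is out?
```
Call trace (a repeated sub-call is expanded the first time; later identical calls just restate its return value):
T(k=3)
  T(k=2)
    T(k=1)
      T(k=0)
      -> return 2
      T(k=0)
      -> return 2
    -> return 5
    T(k=1) -> return 5  (same call as traced above)
  -> return 11
  T(k=2) -> return 11  (same call as traced above)
-> return 23

Final answer: 23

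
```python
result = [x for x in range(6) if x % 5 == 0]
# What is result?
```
Trace:
  x=0
  x=1
  x=2
  x=3
  x=4
  x=5
  result=[0, 5]

Final answer: [0, 5]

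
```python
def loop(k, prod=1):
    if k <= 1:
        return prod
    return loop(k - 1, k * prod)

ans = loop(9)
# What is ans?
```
Call trace:
loop(k=9, prod=1)
  loop(k=8, prod=9)
    loop(k=7, prod=72)
      loop(k=6, prod=504)
        loop(k=5, prod=3024)
          loop(k=4, prod=15120)
            loop(k=3, prod=60480)
              loop(k=2, prod=181440)
                loop(k=1, prod=362880)
                -> return 362880
              -> return 362880
            -> return 362880
          -> return 362880
        -> return 362880
      -> return 362880
    -> return 362880
  -> return 362880
-> return 362880

Final answer: 362880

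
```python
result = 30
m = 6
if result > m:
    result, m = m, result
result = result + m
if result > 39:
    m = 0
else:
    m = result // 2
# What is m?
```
Trace:
  result=30
  result=30, m=6
  result=6, m=30
  result=36, m=30
  result=36, m=18

Final answer: 18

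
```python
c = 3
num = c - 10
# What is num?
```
Trace:
  c=3
  c=3, num=-7

Final answer: -7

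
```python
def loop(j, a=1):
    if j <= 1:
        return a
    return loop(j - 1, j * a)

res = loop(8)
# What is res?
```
Call trace:
loop(j=8, a=1)
  loop(j=7, a=8)
    loop(j=6, a=56)
      loop(j=5, a=336)
        loop(j=4, a=1680)
          loop(j=3, a=6720)
            loop(j=2, a=20160)
              loop(j=1, a=40320)
              -> return 40320
            -> return 40320
          -> return 40320
        -> return 40320
      -> return 40320
    -> return 40320
  -> return 40320
-> return 40320

Final answer: 40320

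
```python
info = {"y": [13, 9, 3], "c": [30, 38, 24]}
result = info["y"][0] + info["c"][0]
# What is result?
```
Trace:
  info={'y': [13, 9, 3], 'c': [30, 38, 24]}
  info={'y': [13, 9, 3], 'c': [30, 38, 24]}, result=43

Final answer: 43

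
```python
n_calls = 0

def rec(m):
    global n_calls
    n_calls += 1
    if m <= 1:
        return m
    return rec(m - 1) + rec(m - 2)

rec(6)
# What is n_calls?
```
Call trace (a repeated sub-call is expanded the first time; later identical calls just restate its return value):
rec(m=6)
  rec(m=5)
    rec(m=4)
      rec(m=3)
        rec(m=2)
          rec(m=1)
          -> return 1
          rec(m=0)
          -> return 0
        -> return 1
        rec(m=1)
        -> return 1
      -> return 2
      rec(m=2) -> return 1  (same call as traced above)
    -> return 3
    rec(m=3) -> return 2  (same call as traced above)
  -> return 5
  rec(m=4) -> return 3  (same call as traced above)
-> return 8

n_calls is incremented once per call, so count the calls in each subtree. Let C(m) = number of calls made by rec(m).
C(0) = C(1) = 1 (base case, no recursion); C(m) = 1 + C(m - 1) + C(m - 2) otherwise.
C(2) = 1 + C(1) + C(0) = 1 + 1 + 1 = 3
C(3) = 1 + C(2) + C(1) = 1 + 3 + 1 = 5
C(4) = 1 + C(3) + C(2) = 1 + 5 + 3 = 9
C(5) = 1 + C(4) + C(3) = 1 + 9 + 5 = 15
C(6) = 1 + C(5) + C(4) = 1 + 15 + 9 = 25
n_calls = C(6) = 25

Final answer: 25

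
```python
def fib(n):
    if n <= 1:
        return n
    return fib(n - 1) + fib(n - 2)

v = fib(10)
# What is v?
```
Call trace (a repeated sub-call is expanded the first time; later identical calls just restate its return value):
fib(n=10)
  fib(n=9)
    fib(n=8)
      fib(n=7)
        fib(n=6)
          fib(n=5)
            fib(n=4)
              fib(n=3)
                fib(n=2)
                  fib(n=1)
                  -> return 1
                  fib(n=0)
                  -> return 0
                -> return 1
                fib(n=1)
                -> return 1
              -> return 2
              fib(n=2) -> return 1  (same call as traced above)
            -> return 3
            fib(n=3) -> return 2  (same call as traced above)
          -> return 5
          fib(n=4) -> return 3  (same call as traced above)
        -> return 8
        fib(n=5) -> return 5  (same call as traced above)
      -> return 13
      fib(n=6) -> return 8  (same call as traced above)
    -> return 21
    fib(n=7) -> return 13  (same call as traced above)
  -> return 34
  fib(n=8) -> return 21  (same call as traced above)
-> return 55

Final answer: 55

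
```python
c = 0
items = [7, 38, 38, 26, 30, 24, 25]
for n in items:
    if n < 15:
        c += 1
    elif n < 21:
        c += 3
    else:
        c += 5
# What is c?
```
Trace:
  c=0
  c=1, n=7
  c=6, n=38
  c=11, n=38
  c=16, n=26
  c=21, n=30
  c=26, n=24
  c=31, n=25

Final answer: 31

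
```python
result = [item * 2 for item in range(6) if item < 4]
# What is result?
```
Trace:
  item=0
  item=1
  item=2
  item=3
  item=4
  item=5
  result=[0, 2, 4, 6]

Final answer: [0, 2, 4, 6]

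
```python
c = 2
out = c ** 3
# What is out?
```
Trace:
  c=2
  c=2, out=8

Final answer: 8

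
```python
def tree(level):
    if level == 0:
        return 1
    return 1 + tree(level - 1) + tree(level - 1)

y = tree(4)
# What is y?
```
Call trace (a repeated sub-call is expanded the first time; later identical calls just restate its return value):
tree(level=4)
  tree(level=3)
    tree(level=2)
      tree(level=1)
        tree(level=0)
        -> return 1
        tree(level=0)
        -> return 1
      -> return 3
      tree(level=1) -> return 3  (same call as traced above)
    -> return 7
    tree(level=2) -> return 7  (same call as traced above)
  -> return 15
  tree(level=3) -> return 15  (same call as traced above)
-> return 31

Final answer: 31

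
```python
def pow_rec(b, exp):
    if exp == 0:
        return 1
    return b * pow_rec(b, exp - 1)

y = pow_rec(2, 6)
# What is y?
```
Call trace:
pow_rec(b=2, exp=6)
  pow_rec(b=2, exp=5)
    pow_rec(b=2, exp=4)
      pow_rec(b=2, exp=3)
        pow_rec(b=2, exp=2)
          pow_rec(b=2, exp=1)
            pow_rec(b=2, exp=0)
            -> return 1
          -> return 2
        -> return 4
      -> return 8
    -> return 16
  -> return 32
-> return 64

Final answer: 64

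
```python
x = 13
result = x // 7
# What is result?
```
Trace:
  x=13
  x=13, result=1

Final answer: 1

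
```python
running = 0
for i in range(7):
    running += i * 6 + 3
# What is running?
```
Trace:
  running=0
  running=3, i=0
  running=12, i=1
  running=27, i=2
  running=48, i=3
  running=75, i=4
  running=108, i=5
  running=147, i=6

Final answer: 147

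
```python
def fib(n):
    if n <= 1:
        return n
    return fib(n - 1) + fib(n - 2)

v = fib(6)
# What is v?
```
Call trace (a repeated sub-call is expanded the first time; later identical calls just restate its return value):
fib(n=6)
  fib(n=5)
    fib(n=4)
      fib(n=3)
        fib(n=2)
          fib(n=1)
          -> return 1
          fib(n=0)
          -> return 0
        -> return 1
        fib(n=1)
        -> return 1
      -> return 2
      fib(n=2) -> return 1  (same call as traced above)
    -> return 3
    fib(n=3) -> return 2  (same call as traced above)
  -> return 5
  fib(n=4) -> return 3  (same call as traced above)
-> return 8

Final answer: 8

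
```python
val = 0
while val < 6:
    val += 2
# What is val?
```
Trace:
  val=0
  val=2
  val=4
  val=6

Final answer: 6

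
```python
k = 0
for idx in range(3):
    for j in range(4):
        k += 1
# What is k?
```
Trace:
  k=0
  k=1, idx=0, j=0
  k=2, idx=0, j=1
  k=3, idx=0, j=2
  k=4, idx=0, j=3
  k=5, idx=1, j=0
  k=6, idx=1, j=1
  k=7, idx=1, j=2
  k=8, idx=1, j=3
  k=9, idx=2, j=0
  k=10, idx=2, j=1
  k=11, idx=2, j=2
  k=12, idx=2, j=3

Final answer: 12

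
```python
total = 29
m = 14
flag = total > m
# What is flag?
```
Trace:
  total=29
  total=29, m=14
  total=29, m=14, flag=True

Final answer: True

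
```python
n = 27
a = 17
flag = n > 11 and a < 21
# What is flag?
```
Trace:
  n=27
  n=27, a=17
  n=27, a=17, flag=True

Final answer: True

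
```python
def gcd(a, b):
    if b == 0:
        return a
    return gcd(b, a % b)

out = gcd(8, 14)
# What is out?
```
Call trace:
gcd(a=8, b=14)
  gcd(a=14, b=8)
    gcd(a=8, b=6)
      gcd(a=6, b=2)
        gcd(a=2, b=0)
        -> return 2
      -> return 2
    -> return 2
  -> return 2
-> return 2

Final answer: 2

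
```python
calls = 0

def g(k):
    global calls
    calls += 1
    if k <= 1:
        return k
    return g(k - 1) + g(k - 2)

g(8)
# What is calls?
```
Call trace (a repeated sub-call is expanded the first time; later identical calls just restate its return value):
g(k=8)
  g(k=7)
    g(k=6)
      g(k=5)
        g(k=4)
          g(k=3)
            g(k=2)
              g(k=1)
              -> return 1
              g(k=0)
              -> return 0
            -> return 1
            g(k=1)
            -> return 1
          -> return 2
          g(k=2) -> return 1  (same call as traced above)
        -> return 3
        g(k=3) -> return 2  (same call as traced above)
      -> return 5
      g(k=4) -> return 3  (same call as traced above)
    -> return 8
    g(k=5) -> return 5  (same call as traced above)
  -> return 13
  g(k=6) -> return 8  (same call as traced above)
-> return 21

calls is incremented once per call, so count the calls in each subtree. Let C(k) = number of calls made by g(k).
C(0) = C(1) = 1 (base case, no recursion); C(k) = 1 + C(k - 1) + C(k - 2) otherwise.
C(2) = 1 + C(1) + C(0) = 1 + 1 + 1 = 3
C(3) = 1 + C(2) + C(1) = 1 + 3 + 1 = 5
C(4) = 1 + C(3) + C(2) = 1 + 5 + 3 = 9
C(5) = 1 + C(4) + C(3) = 1 + 9 + 5 = 15
C(6) = 1 + C(5) + C(4) = 1 + 15 + 9 = 25
C(7) = 1 + C(6) + C(5) = 1 + 25 + 15 = 41
C(8) = 1 + C(7) + C(6) = 1 + 41 + 25 = 67
calls = C(8) = 67

Final answer: 67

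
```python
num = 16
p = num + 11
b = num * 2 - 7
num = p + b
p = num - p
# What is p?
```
Trace:
  num=16
  num=16, p=27
  num=16, p=27, b=25
  num=52, p=27, b=25
  num=52, p=25, b=25

Final answer: 25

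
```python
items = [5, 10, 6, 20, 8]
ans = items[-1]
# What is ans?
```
Trace:
  items=[5, 10, 6, 20, 8]
  items=[5, 10, 6, 20, 8], ans=8

Final answer: 8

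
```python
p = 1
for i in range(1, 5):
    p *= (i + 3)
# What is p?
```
Trace:
  p=1
  p=4, i=1
  p=20, i=2
  p=120, i=3
  p=840, i=4

Final answer: 840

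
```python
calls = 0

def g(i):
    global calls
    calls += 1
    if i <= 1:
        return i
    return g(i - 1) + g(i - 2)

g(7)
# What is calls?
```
Call trace (a repeated sub-call is expanded the first time; later identical calls just restate its return value):
g(i=7)
  g(i=6)
    g(i=5)
      g(i=4)
        g(i=3)
          g(i=2)
            g(i=1)
            -> return 1
            g(i=0)
            -> return 0
          -> return 1
          g(i=1)
          -> return 1
        -> return 2
        g(i=2) -> return 1  (same call as traced above)
      -> return 3
      g(i=3) -> return 2  (same call as traced above)
    -> return 5
    g(i=4) -> return 3  (same call as traced above)
  -> return 8
  g(i=5) -> return 5  (same call as traced above)
-> return 13

calls is incremented once per call, so count the calls in each subtree. Let C(i) = number of calls made by g(i).
C(0) = C(1) = 1 (base case, no recursion); C(i) = 1 + C(i - 1) + C(i - 2) otherwise.
C(2) = 1 + C(1) + C(0) = 1 + 1 + 1 = 3
C(3) = 1 + C(2) + C(1) = 1 + 3 + 1 = 5
C(4) = 1 + C(3) + C(2) = 1 + 5 + 3 = 9
C(5) = 1 + C(4) + C(3) = 1 + 9 + 5 = 15
C(6) = 1 + C(5) + C(4) = 1 + 15 + 9 = 25
C(7) = 1 + C(6) + C(5) = 1 + 25 + 15 = 41
calls = C(7) = 41

Final answer: 41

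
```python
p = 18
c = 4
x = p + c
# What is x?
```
Trace:
  p=18
  p=18, c=4
  p=18, c=4, x=22

Final answer: 22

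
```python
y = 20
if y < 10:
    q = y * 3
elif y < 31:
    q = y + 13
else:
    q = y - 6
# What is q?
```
Trace:
  y=20
  y=20, q=33

Final answer: 33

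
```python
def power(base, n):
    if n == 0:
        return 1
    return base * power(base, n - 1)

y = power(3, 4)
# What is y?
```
Call trace:
power(base=3, n=4)
  power(base=3, n=3)
    power(base=3, n=2)
      power(base=3, n=1)
        power(base=3, n=0)
        -> return 1
      -> return 3
    -> return 9
  -> return 27
-> return 81

Final answer: 81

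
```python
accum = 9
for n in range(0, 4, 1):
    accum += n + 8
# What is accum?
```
Trace:
  accum=9
  accum=17, n=0
  accum=26, n=1
  accum=36, n=2
  accum=47, n=3

Final answer: 47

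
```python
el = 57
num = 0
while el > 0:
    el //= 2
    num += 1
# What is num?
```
Trace:
  el=57
  el=57, num=0
  el=28, num=1
  el=14, num=2
  el=7, num=3
  el=3, num=4
  el=1, num=5
  el=0, num=6

Final answer: 6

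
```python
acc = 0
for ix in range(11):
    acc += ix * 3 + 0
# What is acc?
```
Trace:
  acc=0
  acc=0, ix=0
  acc=3, ix=1
  acc=9, ix=2
  acc=18, ix=3
  acc=30, ix=4
  acc=45, ix=5
  acc=63, ix=6
  acc=84, ix=7
  acc=108, ix=8
  acc=135, ix=9
  acc=165, ix=10

Final answer: 165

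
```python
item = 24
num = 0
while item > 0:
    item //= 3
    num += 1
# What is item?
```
Trace:
  item=24
  item=24, num=0
  item=8, num=1
  item=2, num=2
  item=0, num=3

Final answer: 0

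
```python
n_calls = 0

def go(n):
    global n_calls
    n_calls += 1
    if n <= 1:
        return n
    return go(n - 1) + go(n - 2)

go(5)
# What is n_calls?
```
Call trace (a repeated sub-call is expanded the first time; later identical calls just restate its return value):
go(n=5)
  go(n=4)
    go(n=3)
      go(n=2)
        go(n=1)
        -> return 1
        go(n=0)
        -> return 0
      -> return 1
      go(n=1)
      -> return 1
    -> return 2
    go(n=2) -> return 1  (same call as traced above)
  -> return 3
  go(n=3) -> return 2  (same call as traced above)
-> return 5

n_calls is incremented once per call, so count the calls in each subtree. Let C(n) = number of calls made by go(n).
C(0) = C(1) = 1 (base case, no recursion); C(n) = 1 + C(n - 1) + C(n - 2) otherwise.
C(2) = 1 + C(1) + C(0) = 1 + 1 + 1 = 3
C(3) = 1 + C(2) + C(1) = 1 + 3 + 1 = 5
C(4) = 1 + C(3) + C(2) = 1 + 5 + 3 = 9
C(5) = 1 + C(4) + C(3) = 1 + 9 + 5 = 15
n_calls = C(5) = 15

Final answer: 15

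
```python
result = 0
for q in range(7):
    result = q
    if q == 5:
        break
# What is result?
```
Trace:
  result=0
  result=0, q=0
  result=1, q=1
  result=2, q=2
  result=3, q=3
  result=4, q=4
  result=5, q=5

Final answer: 5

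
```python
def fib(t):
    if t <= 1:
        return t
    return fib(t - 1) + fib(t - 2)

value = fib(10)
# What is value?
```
Call trace (a repeated sub-call is expanded the first time; later identical calls just restate its return value):
fib(t=10)
  fib(t=9)
    fib(t=8)
      fib(t=7)
        fib(t=6)
          fib(t=5)
            fib(t=4)
              fib(t=3)
                fib(t=2)
                  fib(t=1)
                  -> return 1
                  fib(t=0)
                  -> return 0
                -> return 1
                fib(t=1)
                -> return 1
              -> return 2
              fib(t=2) -> return 1  (same call as traced above)
            -> return 3
            fib(t=3) -> return 2  (same call as traced above)
          -> return 5
          fib(t=4) -> return 3  (same call as traced above)
        -> return 8
        fib(t=5) -> return 5  (same call as traced above)
      -> return 13
      fib(t=6) -> return 8  (same call as traced above)
    -> return 21
    fib(t=7) -> return 13  (same call as traced above)
  -> return 34
  fib(t=8) -> return 21  (same call as traced above)
-> return 55

Final answer: 55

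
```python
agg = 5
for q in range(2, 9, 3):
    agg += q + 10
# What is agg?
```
Trace:
  agg=5
  agg=17, q=2
  agg=32, q=5
  agg=50, q=8

Final answer: 50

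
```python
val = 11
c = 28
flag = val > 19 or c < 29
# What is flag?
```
Trace:
  val=11
  val=11, c=28
  val=11, c=28, flag=True

Final answer: True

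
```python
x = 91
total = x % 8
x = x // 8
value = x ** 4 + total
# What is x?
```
Trace:
  x=91
  x=91, total=3
  x=11, total=3
  x=11, total=3, value=14644

Final answer: 11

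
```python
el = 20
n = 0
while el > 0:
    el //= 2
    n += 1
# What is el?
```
Trace:
  el=20
  el=20, n=0
  el=10, n=1
  el=5, n=2
  el=2, n=3
  el=1, n=4
  el=0, n=5

Final answer: 0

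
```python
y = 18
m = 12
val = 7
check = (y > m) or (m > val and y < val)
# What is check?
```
Trace:
  y=18
  y=18, m=12
  y=18, m=12, val=7
  y=18, m=12, val=7, check=True

Final answer: True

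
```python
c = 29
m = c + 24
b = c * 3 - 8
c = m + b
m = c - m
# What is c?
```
Trace:
  c=29
  c=29, m=53
  c=29, m=53, b=79
  c=132, m=53, b=79
  c=132, m=79, b=79

Final answer: 132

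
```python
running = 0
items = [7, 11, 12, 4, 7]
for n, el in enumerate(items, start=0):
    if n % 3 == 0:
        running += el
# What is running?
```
Trace:
  running=0
  running=7, n=0, el=7
  running=7, n=1, el=11
  running=7, n=2, el=12
  running=11, n=3, el=4
  running=11, n=4, el=7

Final answer: 11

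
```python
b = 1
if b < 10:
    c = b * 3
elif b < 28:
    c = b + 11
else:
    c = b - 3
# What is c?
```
Trace:
  b=1
  b=1, c=3

Final answer: 3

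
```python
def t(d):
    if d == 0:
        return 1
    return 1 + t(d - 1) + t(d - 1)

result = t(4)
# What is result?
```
Call trace (a repeated sub-call is expanded the first time; later identical calls just restate its return value):
t(d=4)
  t(d=3)
    t(d=2)
      t(d=1)
        t(d=0)
        -> return 1
        t(d=0)
        -> return 1
      -> return 3
      t(d=1) -> return 3  (same call as traced above)
    -> return 7
    t(d=2) -> return 7  (same call as traced above)
  -> return 15
  t(d=3) -> return 15  (same call as traced above)
-> return 31

Final answer: 31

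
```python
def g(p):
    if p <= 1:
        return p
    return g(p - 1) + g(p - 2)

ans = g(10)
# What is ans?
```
Call trace (a repeated sub-call is expanded the first time; later identical calls just restate its return value):
g(p=10)
  g(p=9)
    g(p=8)
      g(p=7)
        g(p=6)
          g(p=5)
            g(p=4)
              g(p=3)
                g(p=2)
                  g(p=1)
                  -> return 1
                  g(p=0)
                  -> return 0
                -> return 1
                g(p=1)
                -> return 1
              -> return 2
              g(p=2) -> return 1  (same call as traced above)
            -> return 3
            g(p=3) -> return 2  (same call as traced above)
          -> return 5
          g(p=4) -> return 3  (same call as traced above)
        -> return 8
        g(p=5) -> return 5  (same call as traced above)
      -> return 13
      g(p=6) -> return 8  (same call as traced above)
    -> return 21
    g(p=7) -> return 13  (same call as traced above)
  -> return 34
  g(p=8) -> return 21  (same call as traced above)
-> return 55

Final answer: 55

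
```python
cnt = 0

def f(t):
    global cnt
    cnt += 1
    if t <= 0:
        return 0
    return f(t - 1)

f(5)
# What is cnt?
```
Call trace:
f(t=5)
  f(t=4)
    f(t=3)
      f(t=2)
        f(t=1)
          f(t=0)
          -> return 0
        -> return 0
      -> return 0
    -> return 0
  -> return 0
-> return 0

cnt is incremented once per call. f is entered once for each t = 5, 4, 3, 2, 1, 0 (the t <= 0 call returns without recursing), i.e. 5 + 1 calls.
cnt = 6

Final answer: 6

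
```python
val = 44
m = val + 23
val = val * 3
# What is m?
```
Trace:
  val=44
  val=44, m=67
  val=132, m=67

Final answer: 67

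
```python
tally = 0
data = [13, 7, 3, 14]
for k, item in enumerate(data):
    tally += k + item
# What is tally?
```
Trace:
  tally=0
  tally=13, k=0, item=13
  tally=21, k=1, item=7
  tally=26, k=2, item=3
  tally=43, k=3, item=14

Final answer: 43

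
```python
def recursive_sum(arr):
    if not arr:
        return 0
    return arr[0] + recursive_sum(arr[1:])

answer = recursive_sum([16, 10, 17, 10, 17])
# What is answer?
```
Call trace:
recursive_sum(arr=[16, 10, 17, 10, 17])
  recursive_sum(arr=[10, 17, 10, 17])
    recursive_sum(arr=[17, 10, 17])
      recursive_sum(arr=[10, 17])
        recursive_sum(arr=[17])
          recursive_sum(arr=[])
          -> return 0
        -> return 17
      -> return 27
    -> return 44
  -> return 54
-> return 70

Final answer: 70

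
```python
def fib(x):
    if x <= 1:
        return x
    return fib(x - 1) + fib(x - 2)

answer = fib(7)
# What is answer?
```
Call trace (a repeated sub-call is expanded the first time; later identical calls just restate its return value):
fib(x=7)
  fib(x=6)
    fib(x=5)
      fib(x=4)
        fib(x=3)
          fib(x=2)
            fib(x=1)
            -> return 1
            fib(x=0)
            -> return 0
          -> return 1
          fib(x=1)
          -> return 1
        -> return 2
        fib(x=2) -> return 1  (same call as traced above)
      -> return 3
      fib(x=3) -> return 2  (same call as traced above)
    -> return 5
    fib(x=4) -> return 3  (same call as traced above)
  -> return 8
  fib(x=5) -> return 5  (same call as traced above)
-> return 13

Final answer: 13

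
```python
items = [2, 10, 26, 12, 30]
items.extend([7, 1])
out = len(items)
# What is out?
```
Trace:
  items=[2, 10, 26, 12, 30]
  items=[2, 10, 26, 12, 30, 7, 1]
  items=[2, 10, 26, 12, 30, 7, 1], out=7

Final answer: 7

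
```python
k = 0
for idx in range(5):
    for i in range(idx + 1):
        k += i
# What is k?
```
Trace:
  k=0
  k=0, idx=0, i=0
  k=0, idx=1, i=0
  k=1, idx=1, i=1
  k=1, idx=2, i=0
  k=2, idx=2, i=1
  k=4, idx=2, i=2
  k=4, idx=3, i=0
  k=5, idx=3, i=1
  k=7, idx=3, i=2
  k=10, idx=3, i=3
  k=10, idx=4, i=0
  k=11, idx=4, i=1
  k=13, idx=4, i=2
  k=16, idx=4, i=3
  k=20, idx=4, i=4

Final answer: 20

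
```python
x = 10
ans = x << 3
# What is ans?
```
Trace:
  x=10
  x=10, ans=80

Final answer: 80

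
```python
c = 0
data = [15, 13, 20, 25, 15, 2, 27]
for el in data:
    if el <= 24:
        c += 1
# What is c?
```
Trace:
  c=0
  c=1, el=15
  c=2, el=13
  c=3, el=20
  c=3, el=25
  c=4, el=15
  c=5, el=2
  c=5, el=27

Final answer: 5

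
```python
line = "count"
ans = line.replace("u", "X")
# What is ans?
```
Trace:
  line='count'
  line='count', ans='coXnt'

Final answer: 'coXnt'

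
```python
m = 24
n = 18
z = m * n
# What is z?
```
Trace:
  m=24
  m=24, n=18
  m=24, n=18, z=432

Final answer: 432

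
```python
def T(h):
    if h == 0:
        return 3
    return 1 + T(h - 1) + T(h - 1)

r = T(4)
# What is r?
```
Call trace (a repeated sub-call is expanded the first time; later identical calls just restate its return value):
T(h=4)
  T(h=3)
    T(h=2)
      T(h=1)
        T(h=0)
        -> return 3
        T(h=0)
        -> return 3
      -> return 7
      T(h=1) -> return 7  (same call as traced above)
    -> return 15
    T(h=2) -> return 15  (same call as traced above)
  -> return 31
  T(h=3) -> return 31  (same call as traced above)
-> return 63

Final answer: 63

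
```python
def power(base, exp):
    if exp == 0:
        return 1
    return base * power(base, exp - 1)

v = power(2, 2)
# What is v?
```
Call trace:
power(base=2, exp=2)
  power(base=2, exp=1)
    power(base=2, exp=0)
    -> return 1
  -> return 2
-> return 4

Final answer: 4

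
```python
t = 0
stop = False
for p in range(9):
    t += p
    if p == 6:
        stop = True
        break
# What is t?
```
Trace:
  t=0
  t=0, stop=False
  t=0, stop=False, p=0
  t=1, stop=False, p=1
  t=3, stop=False, p=2
  t=6, stop=False, p=3
  t=10, stop=False, p=4
  t=15, stop=False, p=5
  t=21, stop=True, p=6

Final answer: 21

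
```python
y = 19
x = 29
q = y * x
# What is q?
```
Trace:
  y=19
  y=19, x=29
  y=19, x=29, q=551

Final answer: 551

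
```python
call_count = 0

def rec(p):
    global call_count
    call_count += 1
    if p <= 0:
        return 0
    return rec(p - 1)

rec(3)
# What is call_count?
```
Call trace:
rec(p=3)
  rec(p=2)
    rec(p=1)
      rec(p=0)
      -> return 0
    -> return 0
  -> return 0
-> return 0

call_count is incremented once per call. rec is entered once for each p = 3, 2, 1, 0 (the p <= 0 call returns without recursing), i.e. 3 + 1 calls.
call_count = 4

Final answer: 4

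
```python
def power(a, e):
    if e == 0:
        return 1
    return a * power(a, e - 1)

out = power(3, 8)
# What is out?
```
Call trace:
power(a=3, e=8)
  power(a=3, e=7)
    power(a=3, e=6)
      power(a=3, e=5)
        power(a=3, e=4)
          power(a=3, e=3)
            power(a=3, e=2)
              power(a=3, e=1)
                power(a=3, e=0)
                -> return 1
              -> return 3
            -> return 9
          -> return 27
        -> return 81
      -> return 243
    -> return 729
  -> return 2187
-> return 6561

Final answer: 6561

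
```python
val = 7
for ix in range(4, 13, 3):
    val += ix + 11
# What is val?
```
Trace:
  val=7
  val=22, ix=4
  val=40, ix=7
  val=61, ix=10

Final answer: 61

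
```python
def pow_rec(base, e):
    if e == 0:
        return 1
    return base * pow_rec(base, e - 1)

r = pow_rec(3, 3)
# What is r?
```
Call trace:
pow_rec(base=3, e=3)
  pow_rec(base=3, e=2)
    pow_rec(base=3, e=1)
      pow_rec(base=3, e=0)
      -> return 1
    -> return 3
  -> return 9
-> return 27

Final answer: 27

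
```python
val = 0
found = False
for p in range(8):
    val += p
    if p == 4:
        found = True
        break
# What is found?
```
Trace:
  val=0
  val=0, found=False
  val=0, found=False, p=0
  val=1, found=False, p=1
  val=3, found=False, p=2
  val=6, found=False, p=3
  val=10, found=True, p=4

Final answer: True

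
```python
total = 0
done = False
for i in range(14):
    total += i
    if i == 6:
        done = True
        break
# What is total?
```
Trace:
  total=0
  total=0, done=False
  total=0, done=False, i=0
  total=1, done=False, i=1
  total=3, done=False, i=2
  total=6, done=False, i=3
  total=10, done=False, i=4
  total=15, done=False, i=5
  total=21, done=True, i=6

Final answer: 21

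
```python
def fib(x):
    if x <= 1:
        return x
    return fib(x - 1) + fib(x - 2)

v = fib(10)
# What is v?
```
Call trace (a repeated sub-call is expanded the first time; later identical calls just restate its return value):
fib(x=10)
  fib(x=9)
    fib(x=8)
      fib(x=7)
        fib(x=6)
          fib(x=5)
            fib(x=4)
              fib(x=3)
                fib(x=2)
                  fib(x=1)
                  -> return 1
                  fib(x=0)
                  -> return 0
                -> return 1
                fib(x=1)
                -> return 1
              -> return 2
              fib(x=2) -> return 1  (same call as traced above)
            -> return 3
            fib(x=3) -> return 2  (same call as traced above)
          -> return 5
          fib(x=4) -> return 3  (same call as traced above)
        -> return 8
        fib(x=5) -> return 5  (same call as traced above)
      -> return 13
      fib(x=6) -> return 8  (same call as traced above)
    -> return 21
    fib(x=7) -> return 13  (same call as traced above)
  -> return 34
  fib(x=8) -> return 21  (same call as traced above)
-> return 55

Final answer: 55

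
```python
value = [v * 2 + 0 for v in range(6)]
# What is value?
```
Trace:
  v=0
  v=1
  v=2
  v=3
  v=4
  v=5
  value=[0, 2, 4, 6, 8, 10]

Final answer: [0, 2, 4, 6, 8, 10]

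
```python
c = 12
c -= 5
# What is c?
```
Trace:
  c=12
  c=7

Final answer: 7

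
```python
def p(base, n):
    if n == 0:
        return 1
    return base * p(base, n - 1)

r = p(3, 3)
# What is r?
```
Call trace:
p(base=3, n=3)
  p(base=3, n=2)
    p(base=3, n=1)
      p(base=3, n=0)
      -> return 1
    -> return 3
  -> return 9
-> return 27

Final answer: 27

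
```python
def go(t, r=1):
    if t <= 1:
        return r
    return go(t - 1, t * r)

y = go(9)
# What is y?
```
Call trace:
go(t=9, r=1)
  go(t=8, r=9)
    go(t=7, r=72)
      go(t=6, r=504)
        go(t=5, r=3024)
          go(t=4, r=15120)
            go(t=3, r=60480)
              go(t=2, r=181440)
                go(t=1, r=362880)
                -> return 362880
              -> return 362880
            -> return 362880
          -> return 362880
        -> return 362880
      -> return 362880
    -> return 362880
  -> return 362880
-> return 362880

Final answer: 362880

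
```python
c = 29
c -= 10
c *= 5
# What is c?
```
Trace:
  c=29
  c=19
  c=95

Final answer: 95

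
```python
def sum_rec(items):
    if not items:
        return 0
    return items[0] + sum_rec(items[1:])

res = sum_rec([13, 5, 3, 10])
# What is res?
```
Call trace:
sum_rec(items=[13, 5, 3, 10])
  sum_rec(items=[5, 3, 10])
    sum_rec(items=[3, 10])
      sum_rec(items=[10])
        sum_rec(items=[])
        -> return 0
      -> return 10
    -> return 13
  -> return 18
-> return 31

Final answer: 31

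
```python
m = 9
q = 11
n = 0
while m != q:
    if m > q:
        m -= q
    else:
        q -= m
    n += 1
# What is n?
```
Trace:
  m=9
  m=9, q=11
  m=9, q=11, n=0
  m=9, q=2, n=1
  m=7, q=2, n=2
  m=5, q=2, n=3
  m=3, q=2, n=4
  m=1, q=2, n=5
  m=1, q=1, n=6

Final answer: 6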